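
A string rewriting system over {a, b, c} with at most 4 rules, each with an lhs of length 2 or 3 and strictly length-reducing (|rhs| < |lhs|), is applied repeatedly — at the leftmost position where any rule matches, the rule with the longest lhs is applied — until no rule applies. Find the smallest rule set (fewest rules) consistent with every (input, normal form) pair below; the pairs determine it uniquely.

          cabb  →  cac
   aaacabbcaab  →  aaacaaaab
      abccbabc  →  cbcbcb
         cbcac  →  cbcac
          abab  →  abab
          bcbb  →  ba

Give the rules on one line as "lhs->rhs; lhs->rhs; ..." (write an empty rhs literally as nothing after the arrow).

abc->cb; bb->c; cc->a

  | cabb => cac
  | aaacabbcaab => aaacaccaab => aaacaaaab
  | abccbabc => cbcbabc => cbcbcb
  | cbcac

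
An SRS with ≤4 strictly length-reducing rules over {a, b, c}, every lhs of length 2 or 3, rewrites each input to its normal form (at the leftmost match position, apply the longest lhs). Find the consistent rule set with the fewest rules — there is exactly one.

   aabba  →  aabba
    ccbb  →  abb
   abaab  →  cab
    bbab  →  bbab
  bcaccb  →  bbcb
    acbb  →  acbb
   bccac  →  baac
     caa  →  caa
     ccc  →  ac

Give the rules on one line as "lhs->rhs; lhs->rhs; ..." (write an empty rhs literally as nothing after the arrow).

  | aabba
  | ccbb => abb
  | abaab => cab
  | bbab

aba->c; cac->b; cc->a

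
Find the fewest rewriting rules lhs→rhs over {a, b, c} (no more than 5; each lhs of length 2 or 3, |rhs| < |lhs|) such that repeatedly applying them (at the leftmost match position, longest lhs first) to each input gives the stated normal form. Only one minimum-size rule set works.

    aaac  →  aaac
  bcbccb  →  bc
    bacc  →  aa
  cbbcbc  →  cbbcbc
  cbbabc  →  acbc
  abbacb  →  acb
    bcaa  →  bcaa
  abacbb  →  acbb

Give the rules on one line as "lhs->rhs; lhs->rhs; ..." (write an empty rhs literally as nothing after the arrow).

ab->; ba->a; bba->cc; cc->a

  | aaac
  | bcbccb => bcbab => bcab => bc
  | bacc => acc => aa
  | cbbcbc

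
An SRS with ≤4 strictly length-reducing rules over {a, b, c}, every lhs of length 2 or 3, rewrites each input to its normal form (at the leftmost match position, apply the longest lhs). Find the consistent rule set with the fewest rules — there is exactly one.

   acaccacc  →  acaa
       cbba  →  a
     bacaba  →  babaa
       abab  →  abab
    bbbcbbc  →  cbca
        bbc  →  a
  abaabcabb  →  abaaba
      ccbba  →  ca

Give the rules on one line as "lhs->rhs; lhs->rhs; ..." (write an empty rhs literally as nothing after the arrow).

bb->c; bbc->a; cab->ba; cc->

  | acaccacc => acaacc => acaa
  | cbba => cca => a
  | bacaba => babaa
  | abab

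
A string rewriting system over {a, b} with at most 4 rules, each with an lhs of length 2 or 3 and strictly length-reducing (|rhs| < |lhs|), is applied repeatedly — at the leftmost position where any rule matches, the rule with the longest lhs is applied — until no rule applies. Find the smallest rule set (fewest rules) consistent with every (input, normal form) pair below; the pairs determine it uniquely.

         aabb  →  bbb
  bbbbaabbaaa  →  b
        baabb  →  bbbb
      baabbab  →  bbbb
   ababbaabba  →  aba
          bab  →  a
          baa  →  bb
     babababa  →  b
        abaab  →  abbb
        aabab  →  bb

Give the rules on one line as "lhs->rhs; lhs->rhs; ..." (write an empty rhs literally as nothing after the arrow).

aa->b; bab->a; bba->b

  | aabb => bbb
  | bbbbaabbaaa => bbbabbaaa => bbbbaaa => bbbaa => bba => b
  | baabb => bbbb
  | baabbab => bbbbab => bbbb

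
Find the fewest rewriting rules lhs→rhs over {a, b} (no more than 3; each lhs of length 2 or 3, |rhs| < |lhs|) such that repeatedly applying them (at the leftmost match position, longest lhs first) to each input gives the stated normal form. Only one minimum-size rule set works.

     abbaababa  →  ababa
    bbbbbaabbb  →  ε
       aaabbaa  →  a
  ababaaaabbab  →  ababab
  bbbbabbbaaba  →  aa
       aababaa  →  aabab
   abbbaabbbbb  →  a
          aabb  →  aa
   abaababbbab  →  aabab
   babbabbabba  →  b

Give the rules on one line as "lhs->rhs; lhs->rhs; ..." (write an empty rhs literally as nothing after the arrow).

aaa->a; baa->b; bb->

  | abbaababa => aaababa => ababa
  | bbbbbaabbb => bbbaabbb => baabbb => bbbb => bb => ε
  | aaabbaa => abbaa => aaa => a
  | ababaaaabbab => ababaabbab => ababbbab => ababab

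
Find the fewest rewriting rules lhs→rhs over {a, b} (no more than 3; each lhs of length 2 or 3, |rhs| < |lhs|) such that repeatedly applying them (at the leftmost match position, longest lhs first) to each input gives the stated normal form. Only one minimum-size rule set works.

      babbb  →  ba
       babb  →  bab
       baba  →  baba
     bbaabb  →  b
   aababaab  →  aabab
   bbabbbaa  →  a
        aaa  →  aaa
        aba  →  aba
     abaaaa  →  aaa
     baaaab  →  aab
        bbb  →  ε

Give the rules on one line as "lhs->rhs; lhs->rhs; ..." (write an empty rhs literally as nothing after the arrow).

  | babbb => ba
  | babb => bab
  | baba
  | bbaabb => baabb => bb => b

baa->; bb->b; bbb->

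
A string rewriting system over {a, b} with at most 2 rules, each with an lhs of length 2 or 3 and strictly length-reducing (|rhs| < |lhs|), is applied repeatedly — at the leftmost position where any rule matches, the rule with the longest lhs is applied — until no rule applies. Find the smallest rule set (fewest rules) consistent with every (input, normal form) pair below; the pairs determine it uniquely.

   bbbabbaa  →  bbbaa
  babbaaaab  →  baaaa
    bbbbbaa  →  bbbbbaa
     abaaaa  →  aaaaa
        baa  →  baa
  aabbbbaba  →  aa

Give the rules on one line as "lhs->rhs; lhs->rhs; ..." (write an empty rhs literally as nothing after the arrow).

  | bbbabbaa => bbbaa
  | babbaaaab => baaaab => baaaa
  | bbbbbaa
  | abaaaa => aaaaa

ab->a; abb->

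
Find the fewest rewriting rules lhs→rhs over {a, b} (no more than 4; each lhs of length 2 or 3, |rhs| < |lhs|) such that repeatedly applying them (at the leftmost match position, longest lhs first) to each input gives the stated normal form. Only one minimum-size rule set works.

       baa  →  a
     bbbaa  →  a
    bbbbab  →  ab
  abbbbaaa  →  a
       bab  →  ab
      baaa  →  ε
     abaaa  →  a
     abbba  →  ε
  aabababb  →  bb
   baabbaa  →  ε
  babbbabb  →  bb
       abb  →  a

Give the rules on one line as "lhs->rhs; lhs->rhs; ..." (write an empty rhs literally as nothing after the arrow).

aa->; abb->ba; ba->a; baa->a

  | baa => a
  | bbbaa => bba => ba => a
  | bbbbab => bbbab => bbab => bab => ab
  | abbbbaaa => babbaaa => abbaaa => baaaa => aaa => a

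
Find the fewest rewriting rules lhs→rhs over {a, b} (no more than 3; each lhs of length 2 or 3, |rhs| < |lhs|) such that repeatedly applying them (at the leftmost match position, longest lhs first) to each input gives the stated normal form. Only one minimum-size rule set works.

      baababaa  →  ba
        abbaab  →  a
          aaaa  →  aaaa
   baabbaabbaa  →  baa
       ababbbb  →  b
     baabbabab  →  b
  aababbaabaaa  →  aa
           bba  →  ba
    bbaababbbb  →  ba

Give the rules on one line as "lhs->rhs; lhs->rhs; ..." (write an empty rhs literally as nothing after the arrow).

ab->a; aba->; bb->b

  | baababaa => babaa => ba
  | abbaab => abaab => ab => a
  | aaaa
  | baabbaabbaa => baabaabbaa => baabbaa => baabaa => baa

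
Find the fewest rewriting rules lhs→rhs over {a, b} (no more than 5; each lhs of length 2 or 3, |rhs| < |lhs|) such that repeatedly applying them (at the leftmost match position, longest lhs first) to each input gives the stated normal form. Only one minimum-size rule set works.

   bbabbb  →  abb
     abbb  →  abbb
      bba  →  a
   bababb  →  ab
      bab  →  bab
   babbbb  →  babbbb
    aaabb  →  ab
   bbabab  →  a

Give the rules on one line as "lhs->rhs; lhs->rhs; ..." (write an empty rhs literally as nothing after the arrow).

  | bbabbb => aabbb => abb
  | abbb
  | bba => aa => a
  | bababb => bbabb => aabb => ab

aa->a; aab->a; aba->ba; bba->aa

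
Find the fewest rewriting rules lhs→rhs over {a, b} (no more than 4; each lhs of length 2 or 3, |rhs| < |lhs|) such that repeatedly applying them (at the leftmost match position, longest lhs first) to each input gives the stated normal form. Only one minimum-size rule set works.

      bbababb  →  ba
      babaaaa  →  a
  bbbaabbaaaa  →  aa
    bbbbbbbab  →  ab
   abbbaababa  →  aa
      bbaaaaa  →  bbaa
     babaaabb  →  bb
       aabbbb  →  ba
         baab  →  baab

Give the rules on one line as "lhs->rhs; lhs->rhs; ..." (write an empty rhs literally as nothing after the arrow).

  | bbababb => bababb => ababb => abb => ba
  | babaaaa => abaaaa => aaaa => a
  | bbbaabbaaaa => bbbabaaaaa => bbabaaaaa => babaaaaa => abaaaaa => aaaaa => aa
  | bbbbbbbab => bbbbbbab => bbbbbab => bbbbab => bbbab => bbab => bab => ab

aaa->; aba->a; abb->ba; bab->ab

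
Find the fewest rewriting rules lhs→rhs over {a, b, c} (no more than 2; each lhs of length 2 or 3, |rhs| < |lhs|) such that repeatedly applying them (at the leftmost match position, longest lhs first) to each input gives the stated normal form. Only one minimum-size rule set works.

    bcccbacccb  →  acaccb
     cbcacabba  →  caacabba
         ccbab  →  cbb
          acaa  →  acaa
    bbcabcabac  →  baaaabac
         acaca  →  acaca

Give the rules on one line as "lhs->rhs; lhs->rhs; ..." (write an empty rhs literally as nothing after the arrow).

  | bcccbacccb => accbacccb => acbcccb => acaccb
  | cbcacabba => caacabba
  | ccbab => cbb
  | acaa

bc->a; cba->b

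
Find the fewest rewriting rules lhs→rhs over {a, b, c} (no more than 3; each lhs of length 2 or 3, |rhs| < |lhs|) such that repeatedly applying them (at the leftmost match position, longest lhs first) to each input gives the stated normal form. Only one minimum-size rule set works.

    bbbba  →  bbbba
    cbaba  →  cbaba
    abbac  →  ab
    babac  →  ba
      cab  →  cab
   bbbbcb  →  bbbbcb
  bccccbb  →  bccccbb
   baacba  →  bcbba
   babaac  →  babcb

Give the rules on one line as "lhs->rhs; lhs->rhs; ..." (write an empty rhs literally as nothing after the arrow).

aac->cb; bac->

  | bbbba
  | cbaba
  | abbac => ab
  | babac => ba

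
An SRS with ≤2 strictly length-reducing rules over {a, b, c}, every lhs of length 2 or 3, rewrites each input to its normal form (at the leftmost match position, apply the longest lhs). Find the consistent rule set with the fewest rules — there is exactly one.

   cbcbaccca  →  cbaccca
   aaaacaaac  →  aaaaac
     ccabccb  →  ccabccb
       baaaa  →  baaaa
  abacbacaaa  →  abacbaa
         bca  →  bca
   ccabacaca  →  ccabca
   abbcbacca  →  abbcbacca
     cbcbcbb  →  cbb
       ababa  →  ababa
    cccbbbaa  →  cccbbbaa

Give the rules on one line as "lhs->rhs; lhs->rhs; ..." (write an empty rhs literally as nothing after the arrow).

aca->; cbc->c

  | cbcbaccca => cbaccca
  | aaaacaaac => aaaaac
  | ccabccb
  | baaaa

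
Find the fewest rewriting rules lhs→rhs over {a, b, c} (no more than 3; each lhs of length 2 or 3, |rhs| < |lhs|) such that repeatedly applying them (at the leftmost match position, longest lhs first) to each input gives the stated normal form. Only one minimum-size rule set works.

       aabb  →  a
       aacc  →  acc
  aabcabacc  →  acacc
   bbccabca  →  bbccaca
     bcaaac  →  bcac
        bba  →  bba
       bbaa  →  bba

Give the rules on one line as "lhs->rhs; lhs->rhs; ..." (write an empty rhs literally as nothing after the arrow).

aa->a; ab->a

  | aabb => abb => ab => a
  | aacc => acc
  | aabcabacc => abcabacc => acabacc => acaacc => acacc
  | bbccabca => bbccaca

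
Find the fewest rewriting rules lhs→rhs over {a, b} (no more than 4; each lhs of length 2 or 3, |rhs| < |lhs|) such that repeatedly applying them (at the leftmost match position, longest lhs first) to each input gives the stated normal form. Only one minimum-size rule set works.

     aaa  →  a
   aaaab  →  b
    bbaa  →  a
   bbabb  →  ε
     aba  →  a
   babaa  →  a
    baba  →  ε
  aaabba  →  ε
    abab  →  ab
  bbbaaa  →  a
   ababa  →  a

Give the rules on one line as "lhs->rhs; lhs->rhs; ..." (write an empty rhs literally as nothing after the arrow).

  | aaa => a
  | aaaab => aab => b
  | bbaa => bba => bb => a
  | bbabb => bbbb => abb => aa => ε

aa->; ba->; bb->a; bba->bb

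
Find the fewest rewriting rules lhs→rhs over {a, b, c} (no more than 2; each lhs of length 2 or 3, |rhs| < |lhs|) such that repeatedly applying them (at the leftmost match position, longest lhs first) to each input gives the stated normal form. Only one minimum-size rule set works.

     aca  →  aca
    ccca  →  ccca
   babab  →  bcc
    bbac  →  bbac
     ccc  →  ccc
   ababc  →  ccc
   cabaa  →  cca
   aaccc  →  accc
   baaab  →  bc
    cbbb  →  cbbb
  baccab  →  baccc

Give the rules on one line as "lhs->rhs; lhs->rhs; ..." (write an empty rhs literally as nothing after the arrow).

  | aca
  | ccca
  | babab => bcab => bcc
  | bbac

aa->a; ab->c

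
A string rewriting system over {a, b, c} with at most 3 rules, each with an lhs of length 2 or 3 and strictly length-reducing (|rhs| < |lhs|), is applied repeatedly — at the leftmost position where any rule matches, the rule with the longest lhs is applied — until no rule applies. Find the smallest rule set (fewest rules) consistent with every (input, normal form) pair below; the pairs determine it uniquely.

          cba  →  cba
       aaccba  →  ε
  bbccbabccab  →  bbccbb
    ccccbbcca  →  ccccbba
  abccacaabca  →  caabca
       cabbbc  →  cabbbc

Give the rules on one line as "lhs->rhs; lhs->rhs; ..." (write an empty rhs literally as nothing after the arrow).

aba->; acc->; cca->a

  | cba
  | aaccba => aba => ε
  | bbccbabccab => bbccbabab => bbccbb
  | ccccbbcca => ccccbba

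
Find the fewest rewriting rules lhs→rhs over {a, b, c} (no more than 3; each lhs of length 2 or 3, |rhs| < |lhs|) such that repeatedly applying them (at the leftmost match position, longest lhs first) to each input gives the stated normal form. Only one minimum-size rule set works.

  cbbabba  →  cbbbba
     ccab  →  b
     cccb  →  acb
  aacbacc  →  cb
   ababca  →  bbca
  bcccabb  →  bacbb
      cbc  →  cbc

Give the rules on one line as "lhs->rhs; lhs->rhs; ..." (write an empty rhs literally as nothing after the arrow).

aa->; ab->b; cc->a

  | cbbabba => cbbbba
  | ccab => aab => b
  | cccb => acb
  | aacbacc => cbacc => cbaa => cb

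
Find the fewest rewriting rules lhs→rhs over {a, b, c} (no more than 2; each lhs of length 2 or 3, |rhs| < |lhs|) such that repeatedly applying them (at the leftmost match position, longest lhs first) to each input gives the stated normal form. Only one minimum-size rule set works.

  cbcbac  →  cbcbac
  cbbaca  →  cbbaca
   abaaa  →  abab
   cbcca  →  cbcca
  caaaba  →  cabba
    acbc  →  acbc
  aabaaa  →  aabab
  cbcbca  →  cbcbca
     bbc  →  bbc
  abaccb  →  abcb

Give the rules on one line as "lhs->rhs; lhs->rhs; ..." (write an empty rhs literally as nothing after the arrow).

  | cbcbac
  | cbbaca
  | abaaa => abab
  | cbcca

aaa->ab; acc->c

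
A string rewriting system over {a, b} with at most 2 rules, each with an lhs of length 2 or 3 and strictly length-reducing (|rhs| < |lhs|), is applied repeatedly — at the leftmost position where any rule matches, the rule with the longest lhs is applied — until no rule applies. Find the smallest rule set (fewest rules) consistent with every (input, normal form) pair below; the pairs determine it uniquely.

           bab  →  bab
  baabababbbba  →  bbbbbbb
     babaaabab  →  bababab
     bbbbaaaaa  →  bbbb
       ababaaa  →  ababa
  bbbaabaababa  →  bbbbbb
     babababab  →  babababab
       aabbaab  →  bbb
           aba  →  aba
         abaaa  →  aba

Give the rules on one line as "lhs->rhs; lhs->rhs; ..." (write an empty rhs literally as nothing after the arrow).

  | bab
  | baabababbbba => bbababbbba => bbbabbbba => bbbbbbba => bbbbbbb
  | babaaabab => bababab
  | bbbbaaaaa => bbbbaaaa => bbbbaaa => bbbbaa => bbbba => bbbb

aa->; bba->bb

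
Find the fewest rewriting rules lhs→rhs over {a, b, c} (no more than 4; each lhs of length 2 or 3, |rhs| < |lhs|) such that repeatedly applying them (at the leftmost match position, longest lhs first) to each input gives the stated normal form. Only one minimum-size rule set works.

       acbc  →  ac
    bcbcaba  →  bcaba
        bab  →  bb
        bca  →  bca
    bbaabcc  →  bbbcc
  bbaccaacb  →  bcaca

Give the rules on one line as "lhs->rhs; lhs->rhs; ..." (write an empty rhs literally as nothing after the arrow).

  | acbc => ac
  | bcbcaba => bcaba
  | bab => bb
  | bca

aa->a; bab->bb; bac->ca; cb->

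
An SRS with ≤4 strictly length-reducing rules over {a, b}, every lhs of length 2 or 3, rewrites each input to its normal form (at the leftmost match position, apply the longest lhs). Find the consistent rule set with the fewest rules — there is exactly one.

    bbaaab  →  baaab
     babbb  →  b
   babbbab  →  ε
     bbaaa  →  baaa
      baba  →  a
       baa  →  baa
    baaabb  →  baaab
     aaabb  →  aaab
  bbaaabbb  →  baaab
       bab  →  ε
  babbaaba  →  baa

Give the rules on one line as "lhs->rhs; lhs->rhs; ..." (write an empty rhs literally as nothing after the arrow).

aba->a; bab->; bb->b

  | bbaaab => baaab
  | babbb => bb => b
  | babbbab => bbab => bab => ε
  | bbaaa => baaa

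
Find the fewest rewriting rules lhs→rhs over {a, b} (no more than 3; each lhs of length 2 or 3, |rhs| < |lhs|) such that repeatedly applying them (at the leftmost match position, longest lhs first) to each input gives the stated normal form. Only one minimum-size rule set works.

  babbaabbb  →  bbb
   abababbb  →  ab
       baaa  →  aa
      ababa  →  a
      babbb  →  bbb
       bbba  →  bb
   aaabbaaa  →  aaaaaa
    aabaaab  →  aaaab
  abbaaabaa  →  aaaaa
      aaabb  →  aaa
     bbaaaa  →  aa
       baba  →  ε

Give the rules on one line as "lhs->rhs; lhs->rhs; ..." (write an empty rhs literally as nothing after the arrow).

  | babbaabbb => bbaabbb => babbb => bbb
  | abababbb => ababbb => abbb => ab
  | baaa => aa
  | ababa => aba => a

abb->a; ba->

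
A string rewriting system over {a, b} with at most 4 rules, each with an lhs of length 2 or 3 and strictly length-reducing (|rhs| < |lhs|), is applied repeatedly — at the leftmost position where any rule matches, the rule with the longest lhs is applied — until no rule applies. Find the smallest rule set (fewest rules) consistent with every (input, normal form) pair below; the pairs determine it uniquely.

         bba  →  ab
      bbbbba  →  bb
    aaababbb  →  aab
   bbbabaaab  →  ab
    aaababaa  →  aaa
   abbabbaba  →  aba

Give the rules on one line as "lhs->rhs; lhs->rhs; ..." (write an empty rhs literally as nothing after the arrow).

abb->; baa->; bab->b; bba->ab

  | bba => ab
  | bbbbba => bbbab => babb => bb
  | aaababbb => aaabbb => aab
  | bbbabaaab => babbaaab => bbaaab => abaab => ab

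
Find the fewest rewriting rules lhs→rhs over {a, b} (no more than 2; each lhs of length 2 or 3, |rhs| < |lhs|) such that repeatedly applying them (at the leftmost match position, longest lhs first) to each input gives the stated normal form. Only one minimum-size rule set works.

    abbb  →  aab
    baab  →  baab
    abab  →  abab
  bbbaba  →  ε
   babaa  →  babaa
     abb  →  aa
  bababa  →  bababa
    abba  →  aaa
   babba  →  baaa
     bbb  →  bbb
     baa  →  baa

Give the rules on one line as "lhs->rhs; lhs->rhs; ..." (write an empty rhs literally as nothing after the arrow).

  | abbb => aab
  | baab
  | abab
  | bbbaba => bba => ε

abb->aa; bba->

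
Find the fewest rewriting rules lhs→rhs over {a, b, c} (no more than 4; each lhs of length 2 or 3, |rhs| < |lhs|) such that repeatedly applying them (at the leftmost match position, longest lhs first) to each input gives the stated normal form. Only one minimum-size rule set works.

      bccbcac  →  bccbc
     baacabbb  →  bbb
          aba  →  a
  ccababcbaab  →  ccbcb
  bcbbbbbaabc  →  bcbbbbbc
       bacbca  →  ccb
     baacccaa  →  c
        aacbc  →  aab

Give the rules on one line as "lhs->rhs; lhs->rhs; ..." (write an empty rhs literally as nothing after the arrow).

  | bccbcac => bccbc
  | baacabbb => cacabbb => cabbb => bbb
  | aba => ac => a
  | ccababcbaab => cbabcbaab => ccbcbaab => ccbccab => ccbcb

abc->ab; ac->a; ba->c; ca->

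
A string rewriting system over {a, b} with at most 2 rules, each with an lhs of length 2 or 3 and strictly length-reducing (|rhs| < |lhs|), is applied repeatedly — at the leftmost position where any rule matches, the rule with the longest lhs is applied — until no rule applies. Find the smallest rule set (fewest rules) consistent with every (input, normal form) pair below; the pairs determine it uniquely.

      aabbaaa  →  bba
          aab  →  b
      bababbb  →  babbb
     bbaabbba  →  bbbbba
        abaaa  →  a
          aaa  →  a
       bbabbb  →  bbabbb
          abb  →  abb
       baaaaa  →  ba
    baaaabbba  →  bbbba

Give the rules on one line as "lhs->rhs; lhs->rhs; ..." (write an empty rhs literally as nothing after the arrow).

  | aabbaaa => bbaaa => bba
  | aab => b
  | bababbb => babbb
  | bbaabbba => bbbbba

aa->; aba->a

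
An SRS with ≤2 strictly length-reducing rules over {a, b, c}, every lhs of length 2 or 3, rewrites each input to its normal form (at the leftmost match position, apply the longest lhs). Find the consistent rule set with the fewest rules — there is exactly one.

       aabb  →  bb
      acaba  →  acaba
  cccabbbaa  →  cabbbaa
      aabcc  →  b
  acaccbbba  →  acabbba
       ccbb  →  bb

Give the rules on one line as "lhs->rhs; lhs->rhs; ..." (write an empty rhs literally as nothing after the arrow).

  | aabb => bb
  | acaba
  | cccabbbaa => cabbbaa
  | aabcc => bcc => b

aab->b; cc->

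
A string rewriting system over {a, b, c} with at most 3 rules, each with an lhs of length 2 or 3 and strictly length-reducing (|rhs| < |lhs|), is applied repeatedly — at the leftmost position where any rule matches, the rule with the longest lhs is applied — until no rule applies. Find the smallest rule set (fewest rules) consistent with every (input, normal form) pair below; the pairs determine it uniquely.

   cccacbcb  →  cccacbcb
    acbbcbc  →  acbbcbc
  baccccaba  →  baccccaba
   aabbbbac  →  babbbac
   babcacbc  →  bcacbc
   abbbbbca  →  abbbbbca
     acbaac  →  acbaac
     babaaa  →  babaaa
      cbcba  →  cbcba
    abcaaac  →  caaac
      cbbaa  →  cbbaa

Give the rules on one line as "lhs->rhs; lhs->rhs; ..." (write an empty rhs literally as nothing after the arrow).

  | cccacbcb
  | acbbcbc
  | baccccaba
  | aabbbbac => babbbac

aab->ba; abc->c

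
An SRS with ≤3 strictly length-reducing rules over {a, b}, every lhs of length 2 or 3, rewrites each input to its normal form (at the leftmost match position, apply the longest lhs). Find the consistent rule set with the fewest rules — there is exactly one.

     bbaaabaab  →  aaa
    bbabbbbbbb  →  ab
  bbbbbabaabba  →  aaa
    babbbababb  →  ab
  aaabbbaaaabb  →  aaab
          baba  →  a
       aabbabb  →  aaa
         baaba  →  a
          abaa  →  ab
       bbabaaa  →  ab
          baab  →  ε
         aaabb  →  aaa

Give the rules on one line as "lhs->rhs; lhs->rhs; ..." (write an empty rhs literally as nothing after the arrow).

  | bbaaabaab => aaabaab => aaabab => aaabb => aaa
  | bbabbbbbbb => abbbbbbb => abbbbb => abbb => ab
  | bbbbbabaabba => bbbabaabba => babaabba => bbaabba => aabba => aaa
  | babbbababb => bbbbababb => bbababb => ababb => abbb => ab

ba->b; bb->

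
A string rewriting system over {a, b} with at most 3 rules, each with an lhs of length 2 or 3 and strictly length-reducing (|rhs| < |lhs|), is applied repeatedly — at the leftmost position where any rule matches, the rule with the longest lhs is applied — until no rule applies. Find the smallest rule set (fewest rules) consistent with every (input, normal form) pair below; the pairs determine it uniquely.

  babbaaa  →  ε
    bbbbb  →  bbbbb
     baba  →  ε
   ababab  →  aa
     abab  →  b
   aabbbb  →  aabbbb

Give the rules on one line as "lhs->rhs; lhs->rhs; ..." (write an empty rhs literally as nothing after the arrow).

aaa->; aba->; bab->aa

  | babbaaa => aabaaa => aaa => ε
  | bbbbb
  | baba => aaa => ε
  | ababab => bab => aa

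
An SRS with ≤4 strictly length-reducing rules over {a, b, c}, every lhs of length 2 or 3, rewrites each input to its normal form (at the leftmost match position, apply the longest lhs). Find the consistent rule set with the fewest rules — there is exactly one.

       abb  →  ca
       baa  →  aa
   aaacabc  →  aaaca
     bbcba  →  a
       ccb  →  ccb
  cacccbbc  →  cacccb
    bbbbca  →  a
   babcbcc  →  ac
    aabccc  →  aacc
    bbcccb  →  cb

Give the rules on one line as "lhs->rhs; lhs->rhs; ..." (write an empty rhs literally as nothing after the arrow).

abb->ca; ba->a; bc->

  | abb => ca
  | baa => aa
  | aaacabc => aaaca
  | bbcba => bba => ba => a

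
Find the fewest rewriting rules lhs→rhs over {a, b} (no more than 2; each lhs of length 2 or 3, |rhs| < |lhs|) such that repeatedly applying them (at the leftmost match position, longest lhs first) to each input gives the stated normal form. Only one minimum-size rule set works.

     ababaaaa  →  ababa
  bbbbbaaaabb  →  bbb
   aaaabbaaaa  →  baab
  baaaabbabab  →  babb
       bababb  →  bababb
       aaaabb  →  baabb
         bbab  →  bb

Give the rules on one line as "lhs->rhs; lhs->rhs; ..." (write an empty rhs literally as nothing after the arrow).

aaa->ba; bba->b

  | ababaaaa => ababbaa => ababa
  | bbbbbaaaabb => bbbbaaabb => bbbaabb => bbabb => bbb
  | aaaabbaaaa => baabbaaaa => baabaaa => baabba => baab
  | baaaabbabab => bbaabbabab => babbabab => babbab => babb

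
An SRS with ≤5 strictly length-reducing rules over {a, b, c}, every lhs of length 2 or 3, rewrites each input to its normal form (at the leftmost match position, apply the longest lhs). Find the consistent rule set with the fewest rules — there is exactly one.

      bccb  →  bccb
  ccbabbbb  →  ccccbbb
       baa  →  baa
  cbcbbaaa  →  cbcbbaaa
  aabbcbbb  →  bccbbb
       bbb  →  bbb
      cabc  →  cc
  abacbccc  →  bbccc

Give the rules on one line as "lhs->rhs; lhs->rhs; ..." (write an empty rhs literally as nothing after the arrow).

ab->; abb->cc; ac->b; bab->cc

  | bccb
  | ccbabbbb => ccccbbb
  | baa
  | cbcbbaaa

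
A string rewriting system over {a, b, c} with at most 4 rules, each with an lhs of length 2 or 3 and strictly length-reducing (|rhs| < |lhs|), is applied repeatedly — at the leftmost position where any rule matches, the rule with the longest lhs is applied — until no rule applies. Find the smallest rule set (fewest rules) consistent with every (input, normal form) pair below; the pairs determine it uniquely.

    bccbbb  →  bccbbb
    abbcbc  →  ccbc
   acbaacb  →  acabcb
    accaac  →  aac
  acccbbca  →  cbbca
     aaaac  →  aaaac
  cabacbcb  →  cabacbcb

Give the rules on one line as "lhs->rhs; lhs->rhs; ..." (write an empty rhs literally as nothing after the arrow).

abb->c; acc->; baa->ab

  | bccbbb
  | abbcbc => ccbc
  | acbaacb => acabcb
  | accaac => aac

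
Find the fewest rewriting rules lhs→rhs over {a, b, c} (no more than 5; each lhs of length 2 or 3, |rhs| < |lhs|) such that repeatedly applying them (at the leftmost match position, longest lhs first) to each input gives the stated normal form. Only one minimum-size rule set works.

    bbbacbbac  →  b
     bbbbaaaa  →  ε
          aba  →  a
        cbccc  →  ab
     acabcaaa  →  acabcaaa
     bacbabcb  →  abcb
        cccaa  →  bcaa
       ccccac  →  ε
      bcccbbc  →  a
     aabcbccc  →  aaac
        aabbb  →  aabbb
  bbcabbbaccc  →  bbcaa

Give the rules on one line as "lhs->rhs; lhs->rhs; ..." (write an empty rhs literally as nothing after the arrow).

ba->; bac->a; cbb->ac; cc->b

  | bbbacbbac => bbabbac => bbbac => bba => b
  | bbbbaaaa => bbbaaa => bbaa => ba => ε
  | aba => a
  | cbccc => cbbc => acc => ab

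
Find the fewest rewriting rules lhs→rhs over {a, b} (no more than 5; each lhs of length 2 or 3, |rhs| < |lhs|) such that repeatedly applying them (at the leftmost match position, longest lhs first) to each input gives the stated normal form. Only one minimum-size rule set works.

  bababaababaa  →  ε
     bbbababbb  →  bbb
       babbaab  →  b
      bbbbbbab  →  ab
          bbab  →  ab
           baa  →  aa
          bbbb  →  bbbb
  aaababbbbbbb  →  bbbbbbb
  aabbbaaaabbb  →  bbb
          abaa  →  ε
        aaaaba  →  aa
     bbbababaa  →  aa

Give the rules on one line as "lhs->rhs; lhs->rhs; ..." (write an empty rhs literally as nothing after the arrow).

aaa->; aab->b; abb->bb; ba->a

  | bababaababaa => ababaababaa => aabaababaa => baababaa => aababaa => babaa => abaa => aaa => ε
  | bbbababbb => bbababbb => bababbb => ababbb => aabbb => bbb
  | babbaab => abbaab => bbaab => baab => aab => b
  | bbbbbbab => bbbbbab => bbbbab => bbbab => bbab => bab => ab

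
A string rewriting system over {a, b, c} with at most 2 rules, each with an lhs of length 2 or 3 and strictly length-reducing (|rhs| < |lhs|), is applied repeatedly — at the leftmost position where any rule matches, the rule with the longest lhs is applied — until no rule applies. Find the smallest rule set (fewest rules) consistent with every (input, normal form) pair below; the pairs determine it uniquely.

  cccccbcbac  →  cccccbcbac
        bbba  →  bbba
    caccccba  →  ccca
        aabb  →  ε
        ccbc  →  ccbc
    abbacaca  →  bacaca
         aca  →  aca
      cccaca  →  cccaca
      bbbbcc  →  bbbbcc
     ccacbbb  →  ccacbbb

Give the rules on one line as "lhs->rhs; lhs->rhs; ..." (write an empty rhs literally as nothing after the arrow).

ab->; acc->ca

  | cccccbcbac
  | bbba
  | caccccba => ccaccba => cccaba => ccca
  | aabb => ab => ε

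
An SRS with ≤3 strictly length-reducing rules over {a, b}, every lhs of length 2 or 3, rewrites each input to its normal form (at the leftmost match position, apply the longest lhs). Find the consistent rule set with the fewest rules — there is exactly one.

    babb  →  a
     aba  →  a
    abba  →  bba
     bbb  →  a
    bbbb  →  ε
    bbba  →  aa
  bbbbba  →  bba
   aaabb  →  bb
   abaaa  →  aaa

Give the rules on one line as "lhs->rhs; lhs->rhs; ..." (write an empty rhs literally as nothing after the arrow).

  | babb => bbb => a
  | aba => a
  | abba => bba
  | bbb => a

ab->; abb->bb; bbb->a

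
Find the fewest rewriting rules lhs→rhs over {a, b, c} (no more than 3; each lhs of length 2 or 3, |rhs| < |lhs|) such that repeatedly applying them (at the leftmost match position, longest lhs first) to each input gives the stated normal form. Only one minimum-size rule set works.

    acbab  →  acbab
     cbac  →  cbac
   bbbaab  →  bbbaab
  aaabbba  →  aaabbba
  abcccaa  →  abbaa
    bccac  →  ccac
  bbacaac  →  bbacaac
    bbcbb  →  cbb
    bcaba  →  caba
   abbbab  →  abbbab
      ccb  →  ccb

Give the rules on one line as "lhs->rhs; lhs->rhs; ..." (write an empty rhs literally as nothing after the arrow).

bc->c; ccc->bb

  | acbab
  | cbac
  | bbbaab
  | aaabbba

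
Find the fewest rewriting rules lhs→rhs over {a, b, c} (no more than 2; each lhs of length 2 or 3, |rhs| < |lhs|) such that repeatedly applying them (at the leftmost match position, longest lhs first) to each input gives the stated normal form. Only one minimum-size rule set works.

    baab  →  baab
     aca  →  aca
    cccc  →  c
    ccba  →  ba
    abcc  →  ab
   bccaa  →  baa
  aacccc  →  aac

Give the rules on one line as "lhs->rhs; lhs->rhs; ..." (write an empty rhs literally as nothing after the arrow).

  | baab
  | aca
  | cccc => c
  | ccba => ba

cc->; ccc->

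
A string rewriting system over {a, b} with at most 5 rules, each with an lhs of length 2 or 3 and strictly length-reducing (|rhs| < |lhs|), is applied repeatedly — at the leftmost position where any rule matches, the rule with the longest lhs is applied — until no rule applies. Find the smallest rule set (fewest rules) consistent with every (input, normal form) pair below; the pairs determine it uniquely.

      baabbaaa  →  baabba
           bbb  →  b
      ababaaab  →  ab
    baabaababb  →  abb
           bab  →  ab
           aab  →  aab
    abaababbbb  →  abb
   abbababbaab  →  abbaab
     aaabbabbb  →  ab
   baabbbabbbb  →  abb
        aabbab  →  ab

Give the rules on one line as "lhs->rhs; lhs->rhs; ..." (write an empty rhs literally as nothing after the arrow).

aaa->a; aba->ba; bab->ab; bbb->b

  | baabbaaa => baabba
  | bbb => b
  | ababaaab => babaaab => abaaab => baaab => bab => ab
  | baabaababb => babaababb => abaababb => baababb => bababb => ababb => babb => abb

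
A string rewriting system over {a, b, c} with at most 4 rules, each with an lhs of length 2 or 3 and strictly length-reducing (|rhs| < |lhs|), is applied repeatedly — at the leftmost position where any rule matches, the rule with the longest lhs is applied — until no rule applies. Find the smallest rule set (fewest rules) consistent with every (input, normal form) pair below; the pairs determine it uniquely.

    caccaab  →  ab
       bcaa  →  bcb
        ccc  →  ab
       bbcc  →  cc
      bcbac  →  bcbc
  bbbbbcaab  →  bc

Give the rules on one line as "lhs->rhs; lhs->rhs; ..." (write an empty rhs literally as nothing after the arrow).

  | caccaab => cccaab => abaab => abbb => ab
  | bcaa => bcb
  | ccc => ab
  | bbcc => cc

aa->b; ac->c; bb->; ccc->ab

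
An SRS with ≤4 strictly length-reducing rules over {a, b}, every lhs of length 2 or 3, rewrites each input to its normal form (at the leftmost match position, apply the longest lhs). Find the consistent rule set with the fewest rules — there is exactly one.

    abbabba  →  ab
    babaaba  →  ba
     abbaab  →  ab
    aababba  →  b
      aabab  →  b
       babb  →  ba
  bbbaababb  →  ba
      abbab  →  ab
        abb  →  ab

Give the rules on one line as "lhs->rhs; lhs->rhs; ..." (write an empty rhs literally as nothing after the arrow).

aa->; bab->bb; bb->b; bbb->ba

  | abbabba => ababba => abbba => abaa => ab
  | babaaba => bbaaba => baaba => bba => ba
  | abbaab => abaab => abb => ab
  | aababba => babba => bbba => baa => b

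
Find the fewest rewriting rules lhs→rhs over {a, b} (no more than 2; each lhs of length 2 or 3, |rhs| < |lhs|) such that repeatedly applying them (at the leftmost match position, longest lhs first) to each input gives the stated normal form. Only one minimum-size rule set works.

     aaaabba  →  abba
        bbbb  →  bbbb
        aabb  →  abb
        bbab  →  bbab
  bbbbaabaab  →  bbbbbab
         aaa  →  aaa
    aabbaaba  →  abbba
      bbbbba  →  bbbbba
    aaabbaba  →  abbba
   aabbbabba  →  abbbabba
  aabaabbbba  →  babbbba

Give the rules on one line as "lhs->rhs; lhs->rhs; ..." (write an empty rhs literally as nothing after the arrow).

aab->ab; aba->ba

  | aaaabba => aaabba => aabba => abba
  | bbbb
  | aabb => abb
  | bbab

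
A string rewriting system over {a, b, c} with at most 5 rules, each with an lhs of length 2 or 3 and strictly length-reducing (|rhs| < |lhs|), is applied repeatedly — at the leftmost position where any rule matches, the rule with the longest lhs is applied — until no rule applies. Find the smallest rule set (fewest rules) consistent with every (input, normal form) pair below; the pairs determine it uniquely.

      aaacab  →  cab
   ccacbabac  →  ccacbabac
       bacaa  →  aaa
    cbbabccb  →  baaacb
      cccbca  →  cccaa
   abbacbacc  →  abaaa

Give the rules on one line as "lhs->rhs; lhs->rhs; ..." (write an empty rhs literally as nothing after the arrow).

aca->ca; acc->ca; bc->a; cbb->ba

  | aaacab => aacab => acab => cab
  | ccacbabac
  | bacaa => bcaa => aaa
  | cbbabccb => baabccb => baaacb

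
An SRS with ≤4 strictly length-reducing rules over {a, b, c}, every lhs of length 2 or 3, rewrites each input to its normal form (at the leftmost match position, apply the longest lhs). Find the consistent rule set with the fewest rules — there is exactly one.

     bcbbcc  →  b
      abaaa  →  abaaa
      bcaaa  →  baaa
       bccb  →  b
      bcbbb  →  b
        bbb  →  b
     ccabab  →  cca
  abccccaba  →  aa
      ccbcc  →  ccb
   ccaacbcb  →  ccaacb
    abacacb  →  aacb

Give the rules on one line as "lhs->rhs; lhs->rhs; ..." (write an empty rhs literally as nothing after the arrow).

bab->; bac->; bb->b; bc->b

  | bcbbcc => bbbcc => bbcc => bcc => bc => b
  | abaaa
  | bcaaa => baaa
  | bccb => bcb => bb => b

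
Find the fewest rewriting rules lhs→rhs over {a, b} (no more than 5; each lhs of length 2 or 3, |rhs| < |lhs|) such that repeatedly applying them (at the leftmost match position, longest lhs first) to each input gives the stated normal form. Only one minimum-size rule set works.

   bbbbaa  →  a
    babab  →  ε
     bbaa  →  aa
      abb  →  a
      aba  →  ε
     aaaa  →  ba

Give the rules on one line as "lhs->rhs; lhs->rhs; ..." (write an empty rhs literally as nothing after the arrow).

  | bbbbaa => abaa => a
  | babab => bb => ε
  | bbaa => aa
  | abb => a

aaa->b; aba->; bb->; bbb->a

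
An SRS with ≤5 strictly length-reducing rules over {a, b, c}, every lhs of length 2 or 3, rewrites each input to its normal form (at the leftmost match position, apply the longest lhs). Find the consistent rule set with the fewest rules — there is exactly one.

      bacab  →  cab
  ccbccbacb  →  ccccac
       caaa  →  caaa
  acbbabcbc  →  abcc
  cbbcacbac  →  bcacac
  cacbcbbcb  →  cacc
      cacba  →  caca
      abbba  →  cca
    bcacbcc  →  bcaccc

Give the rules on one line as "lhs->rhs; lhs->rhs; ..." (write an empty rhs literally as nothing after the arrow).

  | bacab => cab
  | ccbccbacb => ccccbacb => ccccacb => ccccac
  | caaa
  | acbbabcbc => ababcbc => abcbc => abcc

abb->cc; ba->; cb->c; cbb->b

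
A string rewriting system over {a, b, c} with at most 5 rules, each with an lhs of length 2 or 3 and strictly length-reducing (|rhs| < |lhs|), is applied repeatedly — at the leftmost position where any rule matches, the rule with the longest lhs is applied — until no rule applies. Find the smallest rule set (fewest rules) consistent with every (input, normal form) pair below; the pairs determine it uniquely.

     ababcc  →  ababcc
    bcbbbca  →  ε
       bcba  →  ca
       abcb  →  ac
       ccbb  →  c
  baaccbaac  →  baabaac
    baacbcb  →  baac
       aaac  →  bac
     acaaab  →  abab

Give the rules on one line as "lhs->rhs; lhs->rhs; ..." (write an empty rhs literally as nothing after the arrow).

aaa->ba; bb->c; cb->b; cca->

  | ababcc
  | bcbbbca => bbbbca => cbbca => bbca => cca => ε
  | bcba => bba => ca
  | abcb => abb => ac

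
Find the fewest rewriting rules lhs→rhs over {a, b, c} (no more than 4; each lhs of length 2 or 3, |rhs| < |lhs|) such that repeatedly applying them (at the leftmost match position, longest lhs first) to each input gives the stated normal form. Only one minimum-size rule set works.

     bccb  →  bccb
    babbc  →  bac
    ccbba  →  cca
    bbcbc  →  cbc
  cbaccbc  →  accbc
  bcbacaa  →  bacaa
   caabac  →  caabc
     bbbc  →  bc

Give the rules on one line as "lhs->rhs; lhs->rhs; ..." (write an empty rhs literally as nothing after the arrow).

  | bccb
  | babbc => bac
  | ccbba => cca
  | bbcbc => cbc

aba->ab; bb->; cba->a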